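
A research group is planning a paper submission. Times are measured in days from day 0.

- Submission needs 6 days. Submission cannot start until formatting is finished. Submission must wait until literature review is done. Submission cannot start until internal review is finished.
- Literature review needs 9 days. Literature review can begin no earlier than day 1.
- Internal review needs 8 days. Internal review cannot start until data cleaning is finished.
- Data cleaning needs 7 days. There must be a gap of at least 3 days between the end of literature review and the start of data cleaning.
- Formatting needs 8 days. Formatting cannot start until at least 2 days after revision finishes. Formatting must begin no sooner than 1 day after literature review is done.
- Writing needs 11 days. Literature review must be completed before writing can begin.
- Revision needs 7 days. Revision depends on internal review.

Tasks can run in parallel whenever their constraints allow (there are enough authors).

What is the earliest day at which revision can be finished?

Literature review cannot begin until its own release at day 1. It runs from day 1 to 1 + 9 = day 10.
Data cleaning cannot begin until literature review (finishes day 10, plus 3-day gap → day 13). It runs from day 13 to 13 + 7 = day 20.
Internal review cannot begin until data cleaning (finishes day 20). It runs from day 20 to 20 + 8 = day 28.
Revision cannot begin until internal review (finishes day 28). It runs from day 28 to 28 + 7 = day 35.

35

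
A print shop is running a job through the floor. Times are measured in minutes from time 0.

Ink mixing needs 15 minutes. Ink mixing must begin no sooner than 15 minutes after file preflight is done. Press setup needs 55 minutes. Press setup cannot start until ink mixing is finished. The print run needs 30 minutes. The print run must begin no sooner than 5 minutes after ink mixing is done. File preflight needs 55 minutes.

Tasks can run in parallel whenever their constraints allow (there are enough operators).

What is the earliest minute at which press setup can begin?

85

File preflight can start immediately at minute 0; it finishes at minute 55.
Ink mixing waits on file preflight (finishes minute 55, plus 15-minute gap → minute 70), so it starts at minute 70 and finishes at 70 + 15 = minute 85.
Press setup waits on ink mixing (finishes minute 85), so the earliest it can start is minute 85.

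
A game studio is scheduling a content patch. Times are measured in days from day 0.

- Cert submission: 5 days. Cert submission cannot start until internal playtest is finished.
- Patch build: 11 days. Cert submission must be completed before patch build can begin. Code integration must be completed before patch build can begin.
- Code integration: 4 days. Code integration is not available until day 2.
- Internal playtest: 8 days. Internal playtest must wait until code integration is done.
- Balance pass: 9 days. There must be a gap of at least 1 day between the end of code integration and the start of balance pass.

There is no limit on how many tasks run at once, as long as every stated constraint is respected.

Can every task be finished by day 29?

Code integration waits on its own release at day 2, so it starts at day 2 and finishes at 2 + 4 = day 6.
Balance pass cannot begin until code integration (finishes day 6, plus 1-day gap → day 7). It runs from day 7 to 7 + 9 = day 16.
After code integration (finishes day 6), internal playtest can start at day 6 and finishes at day 14.
After internal playtest (finishes day 14), cert submission can start at day 14 and finishes at day 19.
Patch build cannot start until cert submission (finishes day 19); code integration (finishes day 6). The controlling bound is day 19, so patch build finishes at 19 + 11 = day 30.
The earliest everything can be done is day 30, which is after the deadline of 29, so it is not possible.

No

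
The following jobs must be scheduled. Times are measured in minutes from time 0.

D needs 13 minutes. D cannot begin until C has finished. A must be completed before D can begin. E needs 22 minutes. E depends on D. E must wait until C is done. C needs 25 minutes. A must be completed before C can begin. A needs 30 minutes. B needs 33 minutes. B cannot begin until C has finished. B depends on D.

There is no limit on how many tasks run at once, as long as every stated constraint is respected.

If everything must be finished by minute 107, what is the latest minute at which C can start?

36

B must finish by minute 107; it takes 33 minutes, so it must start by 107 − 33 = minute 74.
E has no dependents, so it just needs to finish by minute 107. Starting by 107 − 22 = minute 85 achieves that.
For D: B (must start by minute 74); E (must start by minute 85). The most restrictive is minute 74; with a 13-minute duration, D must start by minute 61.
C must finish in time for B (must start by minute 74); D (must start by minute 61); E (must start by minute 85). The tightest is minute 61, so C must start by 61 − 25 = minute 36.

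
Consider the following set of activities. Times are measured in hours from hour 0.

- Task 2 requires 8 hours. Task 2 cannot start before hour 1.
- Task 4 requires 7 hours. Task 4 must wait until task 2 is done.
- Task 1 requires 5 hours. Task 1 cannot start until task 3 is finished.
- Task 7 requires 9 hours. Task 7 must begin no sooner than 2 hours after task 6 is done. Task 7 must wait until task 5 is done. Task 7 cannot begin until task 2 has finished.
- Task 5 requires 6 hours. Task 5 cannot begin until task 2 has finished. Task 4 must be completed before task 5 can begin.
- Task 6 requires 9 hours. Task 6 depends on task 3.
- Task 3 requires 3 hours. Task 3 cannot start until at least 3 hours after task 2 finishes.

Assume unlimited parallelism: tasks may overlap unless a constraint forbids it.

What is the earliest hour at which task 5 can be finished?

22

Task 2 waits on its own release at hour 1, so it starts at hour 1 and finishes at 1 + 8 = hour 9.
Task 4 waits on task 2 (finishes hour 9), so it starts at hour 9 and finishes at 9 + 7 = hour 16.
Task 5 cannot start until task 2 (finishes hour 9); task 4 (finishes hour 16). The controlling bound is hour 16, so task 5 finishes at 16 + 6 = hour 22.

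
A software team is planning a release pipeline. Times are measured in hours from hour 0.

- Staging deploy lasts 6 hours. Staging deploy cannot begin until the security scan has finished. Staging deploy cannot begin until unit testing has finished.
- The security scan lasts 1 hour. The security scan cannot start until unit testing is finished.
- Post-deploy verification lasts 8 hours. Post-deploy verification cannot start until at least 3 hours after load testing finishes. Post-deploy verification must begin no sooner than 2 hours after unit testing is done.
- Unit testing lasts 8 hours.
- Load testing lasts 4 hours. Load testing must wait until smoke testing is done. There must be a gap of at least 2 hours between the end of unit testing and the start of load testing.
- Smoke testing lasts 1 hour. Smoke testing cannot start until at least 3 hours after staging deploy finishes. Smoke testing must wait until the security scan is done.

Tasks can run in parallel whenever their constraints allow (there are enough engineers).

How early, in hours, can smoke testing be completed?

Unit testing has no prerequisites, so it starts at hour 0 and finishes at hour 8.
The security scan waits on unit testing (finishes hour 8), so it starts at hour 8 and finishes at 8 + 1 = hour 9.
Staging deploy needs all of the security scan (finishes hour 9); unit testing (finishes hour 8). That puts its earliest start at hour 9; it finishes at 9 + 6 = hour 15.
Smoke testing needs all of staging deploy (finishes hour 15, plus 3-hour gap → hour 18); the security scan (finishes hour 9). That puts its earliest start at hour 18; it finishes at 18 + 1 = hour 19.

19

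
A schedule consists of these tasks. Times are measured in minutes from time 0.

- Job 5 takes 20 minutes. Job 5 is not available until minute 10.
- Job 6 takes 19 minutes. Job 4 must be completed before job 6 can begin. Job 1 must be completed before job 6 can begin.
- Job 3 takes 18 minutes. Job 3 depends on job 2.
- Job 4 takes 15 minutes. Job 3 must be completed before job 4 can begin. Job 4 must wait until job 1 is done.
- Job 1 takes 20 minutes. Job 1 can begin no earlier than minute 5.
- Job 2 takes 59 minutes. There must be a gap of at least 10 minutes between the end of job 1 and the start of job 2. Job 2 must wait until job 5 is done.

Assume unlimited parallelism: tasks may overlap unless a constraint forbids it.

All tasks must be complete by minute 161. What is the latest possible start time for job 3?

To finish by minute 161, job 6 (duration 19) must start no later than minute 142.
Since job 6 (must start by minute 142) depends on it, job 4 must finish by minute 142. Backing off its 15-minute duration gives a latest start of minute 127.
Since job 4 (must start by minute 127) depends on it, job 3 must finish by minute 127. Backing off its 18-minute duration gives a latest start of minute 109.

109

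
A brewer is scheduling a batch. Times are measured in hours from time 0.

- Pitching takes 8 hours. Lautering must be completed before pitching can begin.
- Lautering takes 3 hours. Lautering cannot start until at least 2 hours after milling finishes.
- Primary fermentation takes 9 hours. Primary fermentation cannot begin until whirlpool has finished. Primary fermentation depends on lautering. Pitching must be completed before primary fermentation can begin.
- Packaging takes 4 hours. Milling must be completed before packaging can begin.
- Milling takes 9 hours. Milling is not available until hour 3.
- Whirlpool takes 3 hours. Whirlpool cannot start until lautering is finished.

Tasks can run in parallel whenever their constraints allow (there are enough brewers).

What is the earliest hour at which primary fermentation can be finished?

Milling cannot begin until its own release at hour 3. It runs from hour 3 to 3 + 9 = hour 12.
Lautering waits on milling (finishes hour 12, plus 2-hour gap → hour 14), so it starts at hour 14 and finishes at 14 + 3 = hour 17.
After lautering (finishes hour 17), pitching can start at hour 17 and finishes at hour 25.
Whirlpool waits on lautering (finishes hour 17), so it starts at hour 17 and finishes at 17 + 3 = hour 20.
Primary fermentation cannot start until whirlpool (finishes hour 20); lautering (finishes hour 17); pitching (finishes hour 25). The controlling bound is hour 25, so primary fermentation finishes at 25 + 9 = hour 34.

34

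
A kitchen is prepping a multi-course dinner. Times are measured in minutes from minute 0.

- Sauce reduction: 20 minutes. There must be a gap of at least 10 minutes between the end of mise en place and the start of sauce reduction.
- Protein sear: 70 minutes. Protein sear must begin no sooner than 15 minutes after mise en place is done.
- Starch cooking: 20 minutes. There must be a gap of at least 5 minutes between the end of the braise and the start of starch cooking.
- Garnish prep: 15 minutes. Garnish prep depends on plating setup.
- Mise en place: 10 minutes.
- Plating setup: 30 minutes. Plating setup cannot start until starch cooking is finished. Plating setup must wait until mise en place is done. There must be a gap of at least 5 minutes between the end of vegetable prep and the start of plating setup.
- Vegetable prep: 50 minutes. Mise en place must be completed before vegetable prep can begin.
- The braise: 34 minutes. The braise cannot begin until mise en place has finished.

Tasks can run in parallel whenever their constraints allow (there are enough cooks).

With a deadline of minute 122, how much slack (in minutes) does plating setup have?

Nothing blocks mise en place, so it runs from minute 0 to minute 10.
Vegetable prep waits on mise en place (finishes minute 10), so it starts at minute 10 and finishes at 10 + 50 = minute 60.
After mise en place (finishes minute 10), the braise can start at minute 10 and finishes at minute 44.
Starch cooking cannot begin until the braise (finishes minute 44, plus 5-minute gap → minute 49). It runs from minute 49 to 49 + 20 = minute 69.
Plating setup has to wait for starch cooking (finishes minute 69); mise en place (finishes minute 10); vegetable prep (finishes minute 60, plus 5-minute gap → minute 65). The latest of these is minute 69, so plating setup runs minute 69 to 69 + 30 = minute 99.

Working backward from the deadline:
Nothing follows garnish prep; the deadline of minute 122 is its only limit. It must start by 122 − 15 = minute 107.
Plating setup feeds into garnish prep (must start by minute 107); so plating setup must finish by minute 107 and therefore start by minute 77.
So plating setup can start as early as minute 69 and as late as minute 77, giving 77 − 69 = 8 minutes of slack.

8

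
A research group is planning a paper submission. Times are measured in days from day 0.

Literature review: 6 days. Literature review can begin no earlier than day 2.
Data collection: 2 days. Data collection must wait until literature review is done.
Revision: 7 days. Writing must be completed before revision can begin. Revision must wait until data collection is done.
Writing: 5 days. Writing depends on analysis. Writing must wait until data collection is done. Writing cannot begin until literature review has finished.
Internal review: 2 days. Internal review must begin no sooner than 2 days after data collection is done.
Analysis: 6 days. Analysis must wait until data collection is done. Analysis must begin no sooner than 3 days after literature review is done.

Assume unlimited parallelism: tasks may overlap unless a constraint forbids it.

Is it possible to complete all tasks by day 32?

Literature review cannot begin until its own release at day 2. It runs from day 2 to 2 + 6 = day 8.
After literature review (finishes day 8), data collection can start at day 8 and finishes at day 10.
After data collection (finishes day 10, plus 2-day gap → day 12), internal review can start at day 12 and finishes at day 14.
For analysis: data collection (finishes day 10); literature review (finishes day 8, plus 3-day gap → day 11). Taking the maximum gives a start of day 11, and it finishes at 11 + 6 = day 17.
Writing cannot start until analysis (finishes day 17); data collection (finishes day 10); literature review (finishes day 8). The controlling bound is day 17, so writing finishes at 17 + 5 = day 22.
Revision cannot start until writing (finishes day 22); data collection (finishes day 10). The controlling bound is day 22, so revision finishes at 22 + 7 = day 29.
Every task is finished by day 29, which is no later than the deadline of 32, so the schedule is feasible.

Yes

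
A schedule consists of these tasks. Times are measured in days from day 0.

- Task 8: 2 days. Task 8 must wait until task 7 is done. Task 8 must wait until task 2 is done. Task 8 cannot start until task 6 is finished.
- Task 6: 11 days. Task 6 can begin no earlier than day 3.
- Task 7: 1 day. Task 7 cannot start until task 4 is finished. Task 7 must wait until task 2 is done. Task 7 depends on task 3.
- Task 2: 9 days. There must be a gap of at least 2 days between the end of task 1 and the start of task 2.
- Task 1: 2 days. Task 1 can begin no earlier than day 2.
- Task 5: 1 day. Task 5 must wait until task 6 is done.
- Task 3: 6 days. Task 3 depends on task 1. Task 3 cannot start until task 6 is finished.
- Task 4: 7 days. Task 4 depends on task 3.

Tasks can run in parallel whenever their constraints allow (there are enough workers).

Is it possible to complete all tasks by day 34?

After its own release at day 3, task 6 can start at day 3 and finishes at day 14.
Task 5 cannot begin until task 6 (finishes day 14). It runs from day 14 to 14 + 1 = day 15.
After its own release at day 2, task 1 can start at day 2 and finishes at day 4.
Task 3 has to wait for task 1 (finishes day 4); task 6 (finishes day 14). The latest of these is day 14, so task 3 runs day 14 to 14 + 6 = day 20.
Task 4 cannot begin until task 3 (finishes day 20). It runs from day 20 to 20 + 7 = day 27.
After task 1 (finishes day 4, plus 2-day gap → day 6), task 2 can start at day 6 and finishes at day 15.
For task 7: task 4 (finishes day 27); task 2 (finishes day 15); task 3 (finishes day 20). Taking the maximum gives a start of day 27, and it finishes at 27 + 1 = day 28.
Task 8 cannot start until task 7 (finishes day 28); task 2 (finishes day 15); task 6 (finishes day 14). The controlling bound is day 28, so task 8 finishes at 28 + 2 = day 30.
Every task is finished by day 30, which is no later than the deadline of 34, so the schedule is feasible.

Yes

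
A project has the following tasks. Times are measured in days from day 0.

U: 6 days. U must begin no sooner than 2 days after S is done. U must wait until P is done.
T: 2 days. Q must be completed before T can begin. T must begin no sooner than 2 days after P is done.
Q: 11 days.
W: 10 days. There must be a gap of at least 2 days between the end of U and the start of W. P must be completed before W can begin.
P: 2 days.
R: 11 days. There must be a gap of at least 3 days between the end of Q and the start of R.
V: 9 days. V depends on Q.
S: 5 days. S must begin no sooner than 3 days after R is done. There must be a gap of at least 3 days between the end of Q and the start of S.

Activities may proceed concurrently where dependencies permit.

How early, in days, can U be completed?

Q has no prerequisites, so it starts at day 0 and finishes at day 11.
After Q (finishes day 11, plus 3-day gap → day 14), R can start at day 14 and finishes at day 25.
S has to wait for R (finishes day 25, plus 3-day gap → day 28); Q (finishes day 11, plus 3-day gap → day 14). The latest of these is day 28, so S runs day 28 to 28 + 5 = day 33.
P can start immediately at day 0; it finishes at day 2.
U has to wait for S (finishes day 33, plus 2-day gap → day 35); P (finishes day 2). The latest of these is day 35, so U runs day 35 to 35 + 6 = day 41.

41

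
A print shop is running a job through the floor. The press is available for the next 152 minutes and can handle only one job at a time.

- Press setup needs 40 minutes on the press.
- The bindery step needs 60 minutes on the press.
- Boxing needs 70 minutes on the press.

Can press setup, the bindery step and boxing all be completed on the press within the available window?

Running back to back, the jobs need 40 + 60 + 70 = 170 minutes on the press.
Since 170 > 152, they cannot all fit.

No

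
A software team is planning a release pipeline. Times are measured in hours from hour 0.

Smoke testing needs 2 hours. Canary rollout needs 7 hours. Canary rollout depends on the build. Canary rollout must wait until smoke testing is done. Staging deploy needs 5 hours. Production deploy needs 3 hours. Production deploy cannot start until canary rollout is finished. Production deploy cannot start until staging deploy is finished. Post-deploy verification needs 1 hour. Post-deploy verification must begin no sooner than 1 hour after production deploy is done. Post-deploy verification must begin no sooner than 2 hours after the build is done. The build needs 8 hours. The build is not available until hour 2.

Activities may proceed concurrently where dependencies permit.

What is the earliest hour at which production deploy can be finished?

20

Nothing blocks smoke testing, so it runs from hour 0 to hour 2.
Staging deploy can start immediately at hour 0; it finishes at hour 5.
After its own release at hour 2, the build can start at hour 2 and finishes at hour 10.
For canary rollout: the build (finishes hour 10); smoke testing (finishes hour 2). Taking the maximum gives a start of hour 10, and it finishes at 10 + 7 = hour 17.
Production deploy needs all of canary rollout (finishes hour 17); staging deploy (finishes hour 5). That puts its earliest start at hour 17; it finishes at 17 + 3 = hour 20.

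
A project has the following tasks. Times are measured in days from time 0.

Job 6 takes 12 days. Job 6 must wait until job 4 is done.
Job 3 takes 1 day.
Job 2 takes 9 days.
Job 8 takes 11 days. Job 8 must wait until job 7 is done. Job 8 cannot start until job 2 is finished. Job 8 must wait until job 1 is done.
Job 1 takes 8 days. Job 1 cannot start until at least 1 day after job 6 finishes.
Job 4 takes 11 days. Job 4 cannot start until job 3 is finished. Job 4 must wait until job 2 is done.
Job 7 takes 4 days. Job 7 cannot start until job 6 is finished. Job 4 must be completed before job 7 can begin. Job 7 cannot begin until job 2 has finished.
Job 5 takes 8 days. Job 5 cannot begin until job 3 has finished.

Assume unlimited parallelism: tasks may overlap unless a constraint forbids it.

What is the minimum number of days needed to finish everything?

52

Job 3 can start immediately at day 0; it finishes at day 1.
Job 5 cannot begin until job 3 (finishes day 1). It runs from day 1 to 1 + 8 = day 9.
Job 2 can start immediately at day 0; it finishes at day 9.
For job 4: job 3 (finishes day 1); job 2 (finishes day 9). Taking the maximum gives a start of day 9, and it finishes at 9 + 11 = day 20.
After job 4 (finishes day 20), job 6 can start at day 20 and finishes at day 32.
Job 7 has to wait for job 6 (finishes day 32); job 4 (finishes day 20); job 2 (finishes day 9). The latest of these is day 32, so job 7 runs day 32 to 32 + 4 = day 36.
Job 1 waits on job 6 (finishes day 32, plus 1-day gap → day 33), so it starts at day 33 and finishes at 33 + 8 = day 41.
Job 8 needs all of job 7 (finishes day 36); job 2 (finishes day 9); job 1 (finishes day 41). That puts its earliest start at day 41; it finishes at 41 + 11 = day 52.
All tasks are finished once the last one completes. Finish times: Job 1 at 41, Job 2 at 9, Job 3 at 1, Job 4 at 20, Job 5 at 9, Job 6 at 32, Job 7 at 36, Job 8 at 52. The latest is day 52.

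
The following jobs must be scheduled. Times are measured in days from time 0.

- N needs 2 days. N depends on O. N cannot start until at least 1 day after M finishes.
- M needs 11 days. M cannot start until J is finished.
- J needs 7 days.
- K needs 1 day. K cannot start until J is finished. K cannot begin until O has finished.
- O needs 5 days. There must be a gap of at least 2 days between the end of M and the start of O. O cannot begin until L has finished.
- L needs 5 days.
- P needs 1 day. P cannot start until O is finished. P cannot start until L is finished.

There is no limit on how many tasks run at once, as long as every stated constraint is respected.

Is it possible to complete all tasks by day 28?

Yes

L has no prerequisites, so it starts at day 0 and finishes at day 5.
Nothing blocks J, so it runs from day 0 to day 7.
M cannot begin until J (finishes day 7). It runs from day 7 to 7 + 11 = day 18.
O cannot start until M (finishes day 18, plus 2-day gap → day 20); L (finishes day 5). The controlling bound is day 20, so O finishes at 20 + 5 = day 25.
For P: O (finishes day 25); L (finishes day 5). Taking the maximum gives a start of day 25, and it finishes at 25 + 1 = day 26.
N needs all of O (finishes day 25); M (finishes day 18, plus 1-day gap → day 19). That puts its earliest start at day 25; it finishes at 25 + 2 = day 27.
K cannot start until J (finishes day 7); O (finishes day 25). The controlling bound is day 25, so K finishes at 25 + 1 = day 26.
Every task is finished by day 27, which is no later than the deadline of 28, so the schedule is feasible.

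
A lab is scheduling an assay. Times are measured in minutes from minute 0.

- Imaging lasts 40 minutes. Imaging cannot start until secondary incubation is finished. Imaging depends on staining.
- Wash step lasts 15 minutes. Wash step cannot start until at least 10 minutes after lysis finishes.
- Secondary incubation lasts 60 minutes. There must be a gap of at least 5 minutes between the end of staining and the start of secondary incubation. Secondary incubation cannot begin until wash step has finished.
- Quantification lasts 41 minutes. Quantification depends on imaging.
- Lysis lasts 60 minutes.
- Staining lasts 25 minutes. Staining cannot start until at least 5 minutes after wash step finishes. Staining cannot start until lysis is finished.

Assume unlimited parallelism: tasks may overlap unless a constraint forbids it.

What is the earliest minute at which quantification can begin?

Lysis has no prerequisites, so it starts at minute 0 and finishes at minute 60.
After lysis (finishes minute 60, plus 10-minute gap → minute 70), wash step can start at minute 70 and finishes at minute 85.
Staining cannot start until wash step (finishes minute 85, plus 5-minute gap → minute 90); lysis (finishes minute 60). The controlling bound is minute 90, so staining finishes at 90 + 25 = minute 115.
Secondary incubation needs all of staining (finishes minute 115, plus 5-minute gap → minute 120); wash step (finishes minute 85). That puts its earliest start at minute 120; it finishes at 120 + 60 = minute 180.
Imaging cannot start until secondary incubation (finishes minute 180); staining (finishes minute 115). The controlling bound is minute 180, so imaging finishes at 180 + 40 = minute 220.
Quantification waits on imaging (finishes minute 220), so the earliest it can start is minute 220.

220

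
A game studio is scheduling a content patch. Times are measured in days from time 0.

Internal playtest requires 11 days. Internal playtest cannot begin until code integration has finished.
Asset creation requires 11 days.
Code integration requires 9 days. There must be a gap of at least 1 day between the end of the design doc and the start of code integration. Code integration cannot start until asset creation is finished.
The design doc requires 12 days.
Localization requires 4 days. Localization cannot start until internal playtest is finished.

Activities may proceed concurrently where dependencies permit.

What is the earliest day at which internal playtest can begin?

Asset creation has no prerequisites, so it starts at day 0 and finishes at day 11.
Nothing blocks the design doc, so it runs from day 0 to day 12.
Code integration cannot start until the design doc (finishes day 12, plus 1-day gap → day 13); asset creation (finishes day 11). The controlling bound is day 13, so code integration finishes at 13 + 9 = day 22.
Internal playtest waits on code integration (finishes day 22), so the earliest it can start is day 22.

22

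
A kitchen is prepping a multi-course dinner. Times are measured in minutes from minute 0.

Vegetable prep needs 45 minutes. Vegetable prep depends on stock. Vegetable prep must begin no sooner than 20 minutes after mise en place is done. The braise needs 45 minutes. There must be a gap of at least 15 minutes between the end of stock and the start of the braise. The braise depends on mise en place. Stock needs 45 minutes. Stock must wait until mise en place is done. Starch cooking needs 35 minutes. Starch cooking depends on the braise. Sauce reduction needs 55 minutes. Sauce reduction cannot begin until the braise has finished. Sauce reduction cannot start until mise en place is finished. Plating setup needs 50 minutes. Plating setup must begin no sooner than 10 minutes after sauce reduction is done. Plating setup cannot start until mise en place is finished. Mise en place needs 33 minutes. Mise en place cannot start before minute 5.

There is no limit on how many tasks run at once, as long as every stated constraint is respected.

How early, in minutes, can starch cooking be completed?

178

After its own release at minute 5, mise en place can start at minute 5 and finishes at minute 38.
After mise en place (finishes minute 38), stock can start at minute 38 and finishes at minute 83.
The braise needs all of stock (finishes minute 83, plus 15-minute gap → minute 98); mise en place (finishes minute 38). That puts its earliest start at minute 98; it finishes at 98 + 45 = minute 143.
Starch cooking cannot begin until the braise (finishes minute 143). It runs from minute 143 to 143 + 35 = minute 178.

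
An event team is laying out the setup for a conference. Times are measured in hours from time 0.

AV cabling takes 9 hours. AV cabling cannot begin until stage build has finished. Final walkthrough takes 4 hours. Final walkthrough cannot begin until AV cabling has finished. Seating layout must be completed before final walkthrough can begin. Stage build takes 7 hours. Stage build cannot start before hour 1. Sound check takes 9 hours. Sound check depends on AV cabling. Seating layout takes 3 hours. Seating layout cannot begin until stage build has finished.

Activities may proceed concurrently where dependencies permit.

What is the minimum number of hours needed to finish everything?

Stage build waits on its own release at hour 1, so it starts at hour 1 and finishes at 1 + 7 = hour 8.
After stage build (finishes hour 8), seating layout can start at hour 8 and finishes at hour 11.
AV cabling cannot begin until stage build (finishes hour 8). It runs from hour 8 to 8 + 9 = hour 17.
Final walkthrough cannot start until AV cabling (finishes hour 17); seating layout (finishes hour 11). The controlling bound is hour 17, so final walkthrough finishes at 17 + 4 = hour 21.
Sound check waits on AV cabling (finishes hour 17), so it starts at hour 17 and finishes at 17 + 9 = hour 26.
All tasks are finished once the last one completes. Finish times: Stage build at 8, AV cabling at 17, Seating layout at 11, Sound check at 26, Final walkthrough at 21. The latest is hour 26.

26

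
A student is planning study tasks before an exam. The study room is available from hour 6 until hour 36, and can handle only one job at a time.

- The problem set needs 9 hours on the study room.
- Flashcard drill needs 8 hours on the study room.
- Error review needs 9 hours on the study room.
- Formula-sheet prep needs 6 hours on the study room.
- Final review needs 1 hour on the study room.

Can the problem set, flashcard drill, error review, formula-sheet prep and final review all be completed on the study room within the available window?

No

The study room window is 36 − 6 = 30 hours.
Running back to back, the jobs need 9 + 8 + 9 + 6 + 1 = 33 hours on the study room.
Since 33 > 30, they cannot all fit.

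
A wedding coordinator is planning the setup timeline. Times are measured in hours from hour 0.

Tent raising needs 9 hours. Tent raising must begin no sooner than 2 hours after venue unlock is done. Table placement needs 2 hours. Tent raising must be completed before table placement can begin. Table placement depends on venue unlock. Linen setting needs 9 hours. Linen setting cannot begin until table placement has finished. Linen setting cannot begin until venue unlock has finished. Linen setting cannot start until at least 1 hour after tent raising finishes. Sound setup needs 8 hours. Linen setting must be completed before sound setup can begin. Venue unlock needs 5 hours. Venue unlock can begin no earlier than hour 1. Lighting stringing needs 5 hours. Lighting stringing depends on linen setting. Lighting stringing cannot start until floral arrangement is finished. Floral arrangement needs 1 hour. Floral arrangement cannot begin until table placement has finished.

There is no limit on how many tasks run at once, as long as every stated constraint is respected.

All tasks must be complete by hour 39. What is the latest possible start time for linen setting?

22

To finish by hour 39, lighting stringing (duration 5) must start no later than hour 34.
To finish by hour 39, sound setup (duration 8) must start no later than hour 31.
For linen setting: lighting stringing (must start by hour 34); sound setup (must start by hour 31). The most restrictive is hour 31; with a 9-hour duration, linen setting must start by hour 22.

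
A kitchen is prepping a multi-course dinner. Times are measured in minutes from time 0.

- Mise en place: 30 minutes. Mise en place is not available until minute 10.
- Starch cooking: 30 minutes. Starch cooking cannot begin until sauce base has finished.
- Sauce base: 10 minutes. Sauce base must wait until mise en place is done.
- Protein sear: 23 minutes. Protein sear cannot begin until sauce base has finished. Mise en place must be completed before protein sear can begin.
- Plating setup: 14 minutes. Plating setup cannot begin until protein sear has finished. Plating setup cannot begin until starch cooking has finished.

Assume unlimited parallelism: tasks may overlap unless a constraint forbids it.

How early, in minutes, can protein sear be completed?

73

Mise en place cannot begin until its own release at minute 10. It runs from minute 10 to 10 + 30 = minute 40.
After mise en place (finishes minute 40), sauce base can start at minute 40 and finishes at minute 50.
For protein sear: sauce base (finishes minute 50); mise en place (finishes minute 40). Taking the maximum gives a start of minute 50, and it finishes at 50 + 23 = minute 73.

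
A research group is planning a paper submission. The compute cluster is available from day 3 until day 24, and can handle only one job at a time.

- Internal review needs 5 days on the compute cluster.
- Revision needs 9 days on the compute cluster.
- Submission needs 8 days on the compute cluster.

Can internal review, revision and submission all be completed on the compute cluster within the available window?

The compute cluster window is 24 − 3 = 21 days.
Running back to back, the jobs need 5 + 9 + 8 = 22 days on the compute cluster.
Since 22 > 21, they cannot all fit.

No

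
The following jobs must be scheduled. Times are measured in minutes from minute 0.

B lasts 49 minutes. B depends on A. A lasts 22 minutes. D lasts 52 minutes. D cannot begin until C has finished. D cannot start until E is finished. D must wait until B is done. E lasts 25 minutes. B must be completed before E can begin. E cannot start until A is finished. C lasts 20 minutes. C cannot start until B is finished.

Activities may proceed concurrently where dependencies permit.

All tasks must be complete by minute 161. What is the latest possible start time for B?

35

D has no dependents, so it just needs to finish by minute 161. Starting by 161 − 52 = minute 109 achieves that.
C has to be done before D (must start by minute 109). That means finishing by minute 109, i.e. starting by 109 − 20 = minute 89.
E has to be done before D (must start by minute 109). That means finishing by minute 109, i.e. starting by 109 − 25 = minute 84.
B must finish in time for C (must start by minute 89); D (must start by minute 109); E (must start by minute 84). The tightest is minute 84, so B must start by 84 − 49 = minute 35.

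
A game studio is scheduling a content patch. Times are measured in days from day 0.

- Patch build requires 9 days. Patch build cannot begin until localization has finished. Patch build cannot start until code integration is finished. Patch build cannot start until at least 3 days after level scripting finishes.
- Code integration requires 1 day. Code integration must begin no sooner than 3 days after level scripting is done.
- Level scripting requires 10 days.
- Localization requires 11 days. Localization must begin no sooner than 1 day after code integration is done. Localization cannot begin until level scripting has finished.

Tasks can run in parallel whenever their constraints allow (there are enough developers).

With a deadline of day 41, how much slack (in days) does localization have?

Nothing blocks level scripting, so it runs from day 0 to day 10.
After level scripting (finishes day 10, plus 3-day gap → day 13), code integration can start at day 13 and finishes at day 14.
Localization needs all of code integration (finishes day 14, plus 1-day gap → day 15); level scripting (finishes day 10). That puts its earliest start at day 15; it finishes at 15 + 11 = day 26.

Working backward from the deadline:
Patch build has no dependents, so it just needs to finish by day 41. Starting by 41 − 9 = day 32 achieves that.
Localization feeds into patch build (must start by day 32); so localization must finish by day 32 and therefore start by day 21.
So localization can start as early as day 15 and as late as day 21, giving 21 − 15 = 6 days of slack.

6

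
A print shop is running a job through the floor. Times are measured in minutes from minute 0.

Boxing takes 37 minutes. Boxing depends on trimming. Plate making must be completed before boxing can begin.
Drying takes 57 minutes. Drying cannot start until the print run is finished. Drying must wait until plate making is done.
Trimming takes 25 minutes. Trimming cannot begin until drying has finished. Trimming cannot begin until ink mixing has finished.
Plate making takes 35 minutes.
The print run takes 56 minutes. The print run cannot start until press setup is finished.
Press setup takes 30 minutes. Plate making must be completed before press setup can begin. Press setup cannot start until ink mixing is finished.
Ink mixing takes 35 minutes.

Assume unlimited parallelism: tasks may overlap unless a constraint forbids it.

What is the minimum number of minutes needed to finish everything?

Ink mixing can start immediately at minute 0; it finishes at minute 35.
Plate making can start immediately at minute 0; it finishes at minute 35.
For press setup: plate making (finishes minute 35); ink mixing (finishes minute 35). Taking the maximum gives a start of minute 35, and it finishes at 35 + 30 = minute 65.
The print run cannot begin until press setup (finishes minute 65). It runs from minute 65 to 65 + 56 = minute 121.
For drying: the print run (finishes minute 121); plate making (finishes minute 35). Taking the maximum gives a start of minute 121, and it finishes at 121 + 57 = minute 178.
Trimming needs all of drying (finishes minute 178); ink mixing (finishes minute 35). That puts its earliest start at minute 178; it finishes at 178 + 25 = minute 203.
Boxing has to wait for trimming (finishes minute 203); plate making (finishes minute 35). The latest of these is minute 203, so boxing runs minute 203 to 203 + 37 = minute 240.
All tasks are finished once the last one completes. Finish times: Plate making at 35, Ink mixing at 35, Press setup at 65, The print run at 121, Drying at 178, Trimming at 203, Boxing at 240. The latest is minute 240.

240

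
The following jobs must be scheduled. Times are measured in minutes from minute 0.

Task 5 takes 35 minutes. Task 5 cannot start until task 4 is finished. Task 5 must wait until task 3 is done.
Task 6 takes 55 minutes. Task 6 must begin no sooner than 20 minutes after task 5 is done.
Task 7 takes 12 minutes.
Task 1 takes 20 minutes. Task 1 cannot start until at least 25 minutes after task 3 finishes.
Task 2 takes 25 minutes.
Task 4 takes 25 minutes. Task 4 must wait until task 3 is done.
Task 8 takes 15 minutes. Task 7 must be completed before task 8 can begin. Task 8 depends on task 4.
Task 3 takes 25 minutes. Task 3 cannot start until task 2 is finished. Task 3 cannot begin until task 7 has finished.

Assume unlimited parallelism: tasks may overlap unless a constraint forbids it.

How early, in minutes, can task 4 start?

Task 7 has no prerequisites, so it starts at minute 0 and finishes at minute 12.
Task 2 has no prerequisites, so it starts at minute 0 and finishes at minute 25.
Task 3 has to wait for task 2 (finishes minute 25); task 7 (finishes minute 12). The latest of these is minute 25, so task 3 runs minute 25 to 25 + 25 = minute 50.
Task 4 waits on task 3 (finishes minute 50), so the earliest it can start is minute 50.

50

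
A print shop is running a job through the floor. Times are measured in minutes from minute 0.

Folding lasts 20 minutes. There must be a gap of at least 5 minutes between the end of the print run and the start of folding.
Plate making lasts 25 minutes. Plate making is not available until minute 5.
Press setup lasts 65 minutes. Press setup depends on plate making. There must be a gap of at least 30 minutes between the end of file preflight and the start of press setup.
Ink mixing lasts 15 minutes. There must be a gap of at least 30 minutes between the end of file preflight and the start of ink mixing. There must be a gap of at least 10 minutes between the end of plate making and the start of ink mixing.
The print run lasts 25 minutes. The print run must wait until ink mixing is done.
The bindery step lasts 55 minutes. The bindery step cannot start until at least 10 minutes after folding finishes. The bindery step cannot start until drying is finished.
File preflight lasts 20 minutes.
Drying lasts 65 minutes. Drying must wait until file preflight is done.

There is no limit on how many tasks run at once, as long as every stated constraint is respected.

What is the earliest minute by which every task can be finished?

180

After its own release at minute 5, plate making can start at minute 5 and finishes at minute 30.
File preflight can start immediately at minute 0; it finishes at minute 20.
After file preflight (finishes minute 20), drying can start at minute 20 and finishes at minute 85.
Press setup cannot start until plate making (finishes minute 30); file preflight (finishes minute 20, plus 30-minute gap → minute 50). The controlling bound is minute 50, so press setup finishes at 50 + 65 = minute 115.
Ink mixing cannot start until file preflight (finishes minute 20, plus 30-minute gap → minute 50); plate making (finishes minute 30, plus 10-minute gap → minute 40). The controlling bound is minute 50, so ink mixing finishes at 50 + 15 = minute 65.
The print run cannot begin until ink mixing (finishes minute 65). It runs from minute 65 to 65 + 25 = minute 90.
Folding waits on the print run (finishes minute 90, plus 5-minute gap → minute 95), so it starts at minute 95 and finishes at 95 + 20 = minute 115.
The bindery step cannot start until folding (finishes minute 115, plus 10-minute gap → minute 125); drying (finishes minute 85). The controlling bound is minute 125, so the bindery step finishes at 125 + 55 = minute 180.
All tasks are finished once the last one completes. Finish times: File preflight at 20, Plate making at 30, Ink mixing at 65, Press setup at 115, The print run at 90, Drying at 85, Folding at 115, The bindery step at 180. The latest is minute 180.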